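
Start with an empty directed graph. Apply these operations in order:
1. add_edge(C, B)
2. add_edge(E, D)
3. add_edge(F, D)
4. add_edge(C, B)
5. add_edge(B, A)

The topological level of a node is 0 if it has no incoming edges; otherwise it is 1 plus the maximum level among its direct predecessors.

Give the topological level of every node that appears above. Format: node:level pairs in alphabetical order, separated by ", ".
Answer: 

Answer: A:2, B:1, C:0, D:1, E:0, F:0

Derivation:
Op 1: add_edge(C, B). Edges now: 1
Op 2: add_edge(E, D). Edges now: 2
Op 3: add_edge(F, D). Edges now: 3
Op 4: add_edge(C, B) (duplicate, no change). Edges now: 3
Op 5: add_edge(B, A). Edges now: 4
Compute levels (Kahn BFS):
  sources (in-degree 0): C, E, F
  process C: level=0
    C->B: in-degree(B)=0, level(B)=1, enqueue
  process E: level=0
    E->D: in-degree(D)=1, level(D)>=1
  process F: level=0
    F->D: in-degree(D)=0, level(D)=1, enqueue
  process B: level=1
    B->A: in-degree(A)=0, level(A)=2, enqueue
  process D: level=1
  process A: level=2
All levels: A:2, B:1, C:0, D:1, E:0, F:0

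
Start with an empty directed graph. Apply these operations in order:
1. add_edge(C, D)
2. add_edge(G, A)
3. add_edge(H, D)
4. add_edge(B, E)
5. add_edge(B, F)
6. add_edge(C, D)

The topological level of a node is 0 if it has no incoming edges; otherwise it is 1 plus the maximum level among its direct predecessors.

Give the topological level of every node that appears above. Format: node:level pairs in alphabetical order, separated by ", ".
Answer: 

Answer: A:1, B:0, C:0, D:1, E:1, F:1, G:0, H:0

Derivation:
Op 1: add_edge(C, D). Edges now: 1
Op 2: add_edge(G, A). Edges now: 2
Op 3: add_edge(H, D). Edges now: 3
Op 4: add_edge(B, E). Edges now: 4
Op 5: add_edge(B, F). Edges now: 5
Op 6: add_edge(C, D) (duplicate, no change). Edges now: 5
Compute levels (Kahn BFS):
  sources (in-degree 0): B, C, G, H
  process B: level=0
    B->E: in-degree(E)=0, level(E)=1, enqueue
    B->F: in-degree(F)=0, level(F)=1, enqueue
  process C: level=0
    C->D: in-degree(D)=1, level(D)>=1
  process G: level=0
    G->A: in-degree(A)=0, level(A)=1, enqueue
  process H: level=0
    H->D: in-degree(D)=0, level(D)=1, enqueue
  process E: level=1
  process F: level=1
  process A: level=1
  process D: level=1
All levels: A:1, B:0, C:0, D:1, E:1, F:1, G:0, H:0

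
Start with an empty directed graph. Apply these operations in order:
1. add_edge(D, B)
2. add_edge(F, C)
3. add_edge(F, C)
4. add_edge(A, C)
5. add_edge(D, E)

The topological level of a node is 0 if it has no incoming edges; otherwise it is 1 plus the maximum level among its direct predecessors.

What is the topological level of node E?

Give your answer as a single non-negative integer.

Answer: 1

Derivation:
Op 1: add_edge(D, B). Edges now: 1
Op 2: add_edge(F, C). Edges now: 2
Op 3: add_edge(F, C) (duplicate, no change). Edges now: 2
Op 4: add_edge(A, C). Edges now: 3
Op 5: add_edge(D, E). Edges now: 4
Compute levels (Kahn BFS):
  sources (in-degree 0): A, D, F
  process A: level=0
    A->C: in-degree(C)=1, level(C)>=1
  process D: level=0
    D->B: in-degree(B)=0, level(B)=1, enqueue
    D->E: in-degree(E)=0, level(E)=1, enqueue
  process F: level=0
    F->C: in-degree(C)=0, level(C)=1, enqueue
  process B: level=1
  process E: level=1
  process C: level=1
All levels: A:0, B:1, C:1, D:0, E:1, F:0
level(E) = 1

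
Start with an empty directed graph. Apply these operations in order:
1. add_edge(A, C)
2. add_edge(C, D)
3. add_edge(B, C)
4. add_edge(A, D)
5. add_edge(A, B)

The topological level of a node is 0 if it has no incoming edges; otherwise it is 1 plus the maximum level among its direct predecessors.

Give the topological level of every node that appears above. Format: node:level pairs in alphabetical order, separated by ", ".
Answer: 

Answer: A:0, B:1, C:2, D:3

Derivation:
Op 1: add_edge(A, C). Edges now: 1
Op 2: add_edge(C, D). Edges now: 2
Op 3: add_edge(B, C). Edges now: 3
Op 4: add_edge(A, D). Edges now: 4
Op 5: add_edge(A, B). Edges now: 5
Compute levels (Kahn BFS):
  sources (in-degree 0): A
  process A: level=0
    A->B: in-degree(B)=0, level(B)=1, enqueue
    A->C: in-degree(C)=1, level(C)>=1
    A->D: in-degree(D)=1, level(D)>=1
  process B: level=1
    B->C: in-degree(C)=0, level(C)=2, enqueue
  process C: level=2
    C->D: in-degree(D)=0, level(D)=3, enqueue
  process D: level=3
All levels: A:0, B:1, C:2, D:3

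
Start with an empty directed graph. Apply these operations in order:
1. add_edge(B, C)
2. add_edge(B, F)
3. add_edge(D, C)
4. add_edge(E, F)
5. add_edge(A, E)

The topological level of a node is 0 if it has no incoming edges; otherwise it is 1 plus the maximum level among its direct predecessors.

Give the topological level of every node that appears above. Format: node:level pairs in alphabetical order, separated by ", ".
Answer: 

Answer: A:0, B:0, C:1, D:0, E:1, F:2

Derivation:
Op 1: add_edge(B, C). Edges now: 1
Op 2: add_edge(B, F). Edges now: 2
Op 3: add_edge(D, C). Edges now: 3
Op 4: add_edge(E, F). Edges now: 4
Op 5: add_edge(A, E). Edges now: 5
Compute levels (Kahn BFS):
  sources (in-degree 0): A, B, D
  process A: level=0
    A->E: in-degree(E)=0, level(E)=1, enqueue
  process B: level=0
    B->C: in-degree(C)=1, level(C)>=1
    B->F: in-degree(F)=1, level(F)>=1
  process D: level=0
    D->C: in-degree(C)=0, level(C)=1, enqueue
  process E: level=1
    E->F: in-degree(F)=0, level(F)=2, enqueue
  process C: level=1
  process F: level=2
All levels: A:0, B:0, C:1, D:0, E:1, F:2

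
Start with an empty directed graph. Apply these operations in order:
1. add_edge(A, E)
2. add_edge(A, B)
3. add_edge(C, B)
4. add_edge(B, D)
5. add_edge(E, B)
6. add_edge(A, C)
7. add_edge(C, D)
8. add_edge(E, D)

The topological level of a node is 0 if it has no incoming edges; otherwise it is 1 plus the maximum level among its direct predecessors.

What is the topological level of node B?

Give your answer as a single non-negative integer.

Op 1: add_edge(A, E). Edges now: 1
Op 2: add_edge(A, B). Edges now: 2
Op 3: add_edge(C, B). Edges now: 3
Op 4: add_edge(B, D). Edges now: 4
Op 5: add_edge(E, B). Edges now: 5
Op 6: add_edge(A, C). Edges now: 6
Op 7: add_edge(C, D). Edges now: 7
Op 8: add_edge(E, D). Edges now: 8
Compute levels (Kahn BFS):
  sources (in-degree 0): A
  process A: level=0
    A->B: in-degree(B)=2, level(B)>=1
    A->C: in-degree(C)=0, level(C)=1, enqueue
    A->E: in-degree(E)=0, level(E)=1, enqueue
  process C: level=1
    C->B: in-degree(B)=1, level(B)>=2
    C->D: in-degree(D)=2, level(D)>=2
  process E: level=1
    E->B: in-degree(B)=0, level(B)=2, enqueue
    E->D: in-degree(D)=1, level(D)>=2
  process B: level=2
    B->D: in-degree(D)=0, level(D)=3, enqueue
  process D: level=3
All levels: A:0, B:2, C:1, D:3, E:1
level(B) = 2

Answer: 2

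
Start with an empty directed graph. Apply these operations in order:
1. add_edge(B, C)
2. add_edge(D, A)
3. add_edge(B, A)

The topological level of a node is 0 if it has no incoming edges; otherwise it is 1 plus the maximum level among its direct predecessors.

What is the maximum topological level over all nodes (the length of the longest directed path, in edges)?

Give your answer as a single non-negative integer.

Answer: 1

Derivation:
Op 1: add_edge(B, C). Edges now: 1
Op 2: add_edge(D, A). Edges now: 2
Op 3: add_edge(B, A). Edges now: 3
Compute levels (Kahn BFS):
  sources (in-degree 0): B, D
  process B: level=0
    B->A: in-degree(A)=1, level(A)>=1
    B->C: in-degree(C)=0, level(C)=1, enqueue
  process D: level=0
    D->A: in-degree(A)=0, level(A)=1, enqueue
  process C: level=1
  process A: level=1
All levels: A:1, B:0, C:1, D:0
max level = 1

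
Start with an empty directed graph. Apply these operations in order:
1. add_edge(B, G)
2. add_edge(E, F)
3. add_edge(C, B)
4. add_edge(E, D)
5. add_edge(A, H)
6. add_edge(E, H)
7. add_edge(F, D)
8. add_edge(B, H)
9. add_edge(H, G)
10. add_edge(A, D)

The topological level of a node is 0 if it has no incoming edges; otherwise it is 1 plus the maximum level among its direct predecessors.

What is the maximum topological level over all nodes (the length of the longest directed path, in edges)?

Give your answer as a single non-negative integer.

Answer: 3

Derivation:
Op 1: add_edge(B, G). Edges now: 1
Op 2: add_edge(E, F). Edges now: 2
Op 3: add_edge(C, B). Edges now: 3
Op 4: add_edge(E, D). Edges now: 4
Op 5: add_edge(A, H). Edges now: 5
Op 6: add_edge(E, H). Edges now: 6
Op 7: add_edge(F, D). Edges now: 7
Op 8: add_edge(B, H). Edges now: 8
Op 9: add_edge(H, G). Edges now: 9
Op 10: add_edge(A, D). Edges now: 10
Compute levels (Kahn BFS):
  sources (in-degree 0): A, C, E
  process A: level=0
    A->D: in-degree(D)=2, level(D)>=1
    A->H: in-degree(H)=2, level(H)>=1
  process C: level=0
    C->B: in-degree(B)=0, level(B)=1, enqueue
  process E: level=0
    E->D: in-degree(D)=1, level(D)>=1
    E->F: in-degree(F)=0, level(F)=1, enqueue
    E->H: in-degree(H)=1, level(H)>=1
  process B: level=1
    B->G: in-degree(G)=1, level(G)>=2
    B->H: in-degree(H)=0, level(H)=2, enqueue
  process F: level=1
    F->D: in-degree(D)=0, level(D)=2, enqueue
  process H: level=2
    H->G: in-degree(G)=0, level(G)=3, enqueue
  process D: level=2
  process G: level=3
All levels: A:0, B:1, C:0, D:2, E:0, F:1, G:3, H:2
max level = 3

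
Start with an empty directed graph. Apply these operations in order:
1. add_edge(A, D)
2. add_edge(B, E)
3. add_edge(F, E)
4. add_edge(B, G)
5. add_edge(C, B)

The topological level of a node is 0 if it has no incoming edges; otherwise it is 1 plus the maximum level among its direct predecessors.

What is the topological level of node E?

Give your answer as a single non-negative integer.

Answer: 2

Derivation:
Op 1: add_edge(A, D). Edges now: 1
Op 2: add_edge(B, E). Edges now: 2
Op 3: add_edge(F, E). Edges now: 3
Op 4: add_edge(B, G). Edges now: 4
Op 5: add_edge(C, B). Edges now: 5
Compute levels (Kahn BFS):
  sources (in-degree 0): A, C, F
  process A: level=0
    A->D: in-degree(D)=0, level(D)=1, enqueue
  process C: level=0
    C->B: in-degree(B)=0, level(B)=1, enqueue
  process F: level=0
    F->E: in-degree(E)=1, level(E)>=1
  process D: level=1
  process B: level=1
    B->E: in-degree(E)=0, level(E)=2, enqueue
    B->G: in-degree(G)=0, level(G)=2, enqueue
  process E: level=2
  process G: level=2
All levels: A:0, B:1, C:0, D:1, E:2, F:0, G:2
level(E) = 2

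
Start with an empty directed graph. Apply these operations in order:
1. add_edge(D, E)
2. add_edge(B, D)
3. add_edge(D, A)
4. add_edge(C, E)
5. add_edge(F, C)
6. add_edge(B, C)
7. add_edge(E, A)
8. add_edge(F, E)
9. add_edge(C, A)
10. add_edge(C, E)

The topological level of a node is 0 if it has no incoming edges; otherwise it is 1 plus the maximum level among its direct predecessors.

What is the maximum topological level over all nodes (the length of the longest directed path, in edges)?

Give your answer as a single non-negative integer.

Op 1: add_edge(D, E). Edges now: 1
Op 2: add_edge(B, D). Edges now: 2
Op 3: add_edge(D, A). Edges now: 3
Op 4: add_edge(C, E). Edges now: 4
Op 5: add_edge(F, C). Edges now: 5
Op 6: add_edge(B, C). Edges now: 6
Op 7: add_edge(E, A). Edges now: 7
Op 8: add_edge(F, E). Edges now: 8
Op 9: add_edge(C, A). Edges now: 9
Op 10: add_edge(C, E) (duplicate, no change). Edges now: 9
Compute levels (Kahn BFS):
  sources (in-degree 0): B, F
  process B: level=0
    B->C: in-degree(C)=1, level(C)>=1
    B->D: in-degree(D)=0, level(D)=1, enqueue
  process F: level=0
    F->C: in-degree(C)=0, level(C)=1, enqueue
    F->E: in-degree(E)=2, level(E)>=1
  process D: level=1
    D->A: in-degree(A)=2, level(A)>=2
    D->E: in-degree(E)=1, level(E)>=2
  process C: level=1
    C->A: in-degree(A)=1, level(A)>=2
    C->E: in-degree(E)=0, level(E)=2, enqueue
  process E: level=2
    E->A: in-degree(A)=0, level(A)=3, enqueue
  process A: level=3
All levels: A:3, B:0, C:1, D:1, E:2, F:0
max level = 3

Answer: 3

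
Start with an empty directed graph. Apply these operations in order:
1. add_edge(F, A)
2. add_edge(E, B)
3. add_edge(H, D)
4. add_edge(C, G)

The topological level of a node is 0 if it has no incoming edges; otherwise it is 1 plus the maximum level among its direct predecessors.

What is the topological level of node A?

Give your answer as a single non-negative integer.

Op 1: add_edge(F, A). Edges now: 1
Op 2: add_edge(E, B). Edges now: 2
Op 3: add_edge(H, D). Edges now: 3
Op 4: add_edge(C, G). Edges now: 4
Compute levels (Kahn BFS):
  sources (in-degree 0): C, E, F, H
  process C: level=0
    C->G: in-degree(G)=0, level(G)=1, enqueue
  process E: level=0
    E->B: in-degree(B)=0, level(B)=1, enqueue
  process F: level=0
    F->A: in-degree(A)=0, level(A)=1, enqueue
  process H: level=0
    H->D: in-degree(D)=0, level(D)=1, enqueue
  process G: level=1
  process B: level=1
  process A: level=1
  process D: level=1
All levels: A:1, B:1, C:0, D:1, E:0, F:0, G:1, H:0
level(A) = 1

Answer: 1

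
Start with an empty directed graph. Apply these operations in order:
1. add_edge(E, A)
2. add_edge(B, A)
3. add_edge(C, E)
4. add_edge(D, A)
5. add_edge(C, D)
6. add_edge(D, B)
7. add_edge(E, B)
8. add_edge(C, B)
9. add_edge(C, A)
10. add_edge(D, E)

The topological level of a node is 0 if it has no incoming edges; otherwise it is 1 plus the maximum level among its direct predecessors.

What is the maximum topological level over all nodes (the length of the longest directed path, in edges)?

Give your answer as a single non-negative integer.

Answer: 4

Derivation:
Op 1: add_edge(E, A). Edges now: 1
Op 2: add_edge(B, A). Edges now: 2
Op 3: add_edge(C, E). Edges now: 3
Op 4: add_edge(D, A). Edges now: 4
Op 5: add_edge(C, D). Edges now: 5
Op 6: add_edge(D, B). Edges now: 6
Op 7: add_edge(E, B). Edges now: 7
Op 8: add_edge(C, B). Edges now: 8
Op 9: add_edge(C, A). Edges now: 9
Op 10: add_edge(D, E). Edges now: 10
Compute levels (Kahn BFS):
  sources (in-degree 0): C
  process C: level=0
    C->A: in-degree(A)=3, level(A)>=1
    C->B: in-degree(B)=2, level(B)>=1
    C->D: in-degree(D)=0, level(D)=1, enqueue
    C->E: in-degree(E)=1, level(E)>=1
  process D: level=1
    D->A: in-degree(A)=2, level(A)>=2
    D->B: in-degree(B)=1, level(B)>=2
    D->E: in-degree(E)=0, level(E)=2, enqueue
  process E: level=2
    E->A: in-degree(A)=1, level(A)>=3
    E->B: in-degree(B)=0, level(B)=3, enqueue
  process B: level=3
    B->A: in-degree(A)=0, level(A)=4, enqueue
  process A: level=4
All levels: A:4, B:3, C:0, D:1, E:2
max level = 4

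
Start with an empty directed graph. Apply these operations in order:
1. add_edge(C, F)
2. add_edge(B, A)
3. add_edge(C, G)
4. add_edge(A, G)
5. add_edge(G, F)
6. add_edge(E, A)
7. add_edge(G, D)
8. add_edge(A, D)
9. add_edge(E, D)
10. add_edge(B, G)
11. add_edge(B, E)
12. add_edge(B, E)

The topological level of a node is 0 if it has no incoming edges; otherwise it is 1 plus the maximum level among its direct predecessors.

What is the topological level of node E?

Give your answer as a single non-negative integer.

Op 1: add_edge(C, F). Edges now: 1
Op 2: add_edge(B, A). Edges now: 2
Op 3: add_edge(C, G). Edges now: 3
Op 4: add_edge(A, G). Edges now: 4
Op 5: add_edge(G, F). Edges now: 5
Op 6: add_edge(E, A). Edges now: 6
Op 7: add_edge(G, D). Edges now: 7
Op 8: add_edge(A, D). Edges now: 8
Op 9: add_edge(E, D). Edges now: 9
Op 10: add_edge(B, G). Edges now: 10
Op 11: add_edge(B, E). Edges now: 11
Op 12: add_edge(B, E) (duplicate, no change). Edges now: 11
Compute levels (Kahn BFS):
  sources (in-degree 0): B, C
  process B: level=0
    B->A: in-degree(A)=1, level(A)>=1
    B->E: in-degree(E)=0, level(E)=1, enqueue
    B->G: in-degree(G)=2, level(G)>=1
  process C: level=0
    C->F: in-degree(F)=1, level(F)>=1
    C->G: in-degree(G)=1, level(G)>=1
  process E: level=1
    E->A: in-degree(A)=0, level(A)=2, enqueue
    E->D: in-degree(D)=2, level(D)>=2
  process A: level=2
    A->D: in-degree(D)=1, level(D)>=3
    A->G: in-degree(G)=0, level(G)=3, enqueue
  process G: level=3
    G->D: in-degree(D)=0, level(D)=4, enqueue
    G->F: in-degree(F)=0, level(F)=4, enqueue
  process D: level=4
  process F: level=4
All levels: A:2, B:0, C:0, D:4, E:1, F:4, G:3
level(E) = 1

Answer: 1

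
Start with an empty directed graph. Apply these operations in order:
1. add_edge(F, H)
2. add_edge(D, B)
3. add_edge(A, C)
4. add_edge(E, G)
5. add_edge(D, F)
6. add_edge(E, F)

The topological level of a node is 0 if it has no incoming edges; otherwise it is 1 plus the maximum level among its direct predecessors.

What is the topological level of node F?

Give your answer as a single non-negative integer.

Op 1: add_edge(F, H). Edges now: 1
Op 2: add_edge(D, B). Edges now: 2
Op 3: add_edge(A, C). Edges now: 3
Op 4: add_edge(E, G). Edges now: 4
Op 5: add_edge(D, F). Edges now: 5
Op 6: add_edge(E, F). Edges now: 6
Compute levels (Kahn BFS):
  sources (in-degree 0): A, D, E
  process A: level=0
    A->C: in-degree(C)=0, level(C)=1, enqueue
  process D: level=0
    D->B: in-degree(B)=0, level(B)=1, enqueue
    D->F: in-degree(F)=1, level(F)>=1
  process E: level=0
    E->F: in-degree(F)=0, level(F)=1, enqueue
    E->G: in-degree(G)=0, level(G)=1, enqueue
  process C: level=1
  process B: level=1
  process F: level=1
    F->H: in-degree(H)=0, level(H)=2, enqueue
  process G: level=1
  process H: level=2
All levels: A:0, B:1, C:1, D:0, E:0, F:1, G:1, H:2
level(F) = 1

Answer: 1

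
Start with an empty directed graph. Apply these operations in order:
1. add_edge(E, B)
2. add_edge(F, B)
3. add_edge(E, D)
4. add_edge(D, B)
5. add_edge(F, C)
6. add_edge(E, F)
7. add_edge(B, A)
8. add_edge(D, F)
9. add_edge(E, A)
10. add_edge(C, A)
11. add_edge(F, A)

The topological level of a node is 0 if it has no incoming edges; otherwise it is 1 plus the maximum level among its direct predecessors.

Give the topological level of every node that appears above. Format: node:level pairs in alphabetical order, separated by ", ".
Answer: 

Answer: A:4, B:3, C:3, D:1, E:0, F:2

Derivation:
Op 1: add_edge(E, B). Edges now: 1
Op 2: add_edge(F, B). Edges now: 2
Op 3: add_edge(E, D). Edges now: 3
Op 4: add_edge(D, B). Edges now: 4
Op 5: add_edge(F, C). Edges now: 5
Op 6: add_edge(E, F). Edges now: 6
Op 7: add_edge(B, A). Edges now: 7
Op 8: add_edge(D, F). Edges now: 8
Op 9: add_edge(E, A). Edges now: 9
Op 10: add_edge(C, A). Edges now: 10
Op 11: add_edge(F, A). Edges now: 11
Compute levels (Kahn BFS):
  sources (in-degree 0): E
  process E: level=0
    E->A: in-degree(A)=3, level(A)>=1
    E->B: in-degree(B)=2, level(B)>=1
    E->D: in-degree(D)=0, level(D)=1, enqueue
    E->F: in-degree(F)=1, level(F)>=1
  process D: level=1
    D->B: in-degree(B)=1, level(B)>=2
    D->F: in-degree(F)=0, level(F)=2, enqueue
  process F: level=2
    F->A: in-degree(A)=2, level(A)>=3
    F->B: in-degree(B)=0, level(B)=3, enqueue
    F->C: in-degree(C)=0, level(C)=3, enqueue
  process B: level=3
    B->A: in-degree(A)=1, level(A)>=4
  process C: level=3
    C->A: in-degree(A)=0, level(A)=4, enqueue
  process A: level=4
All levels: A:4, B:3, C:3, D:1, E:0, F:2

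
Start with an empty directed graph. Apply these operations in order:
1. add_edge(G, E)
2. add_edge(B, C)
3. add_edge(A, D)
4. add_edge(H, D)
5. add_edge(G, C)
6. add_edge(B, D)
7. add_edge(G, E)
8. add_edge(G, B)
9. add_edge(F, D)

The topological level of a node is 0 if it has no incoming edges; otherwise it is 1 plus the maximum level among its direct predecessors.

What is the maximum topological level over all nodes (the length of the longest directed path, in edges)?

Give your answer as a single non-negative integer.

Answer: 2

Derivation:
Op 1: add_edge(G, E). Edges now: 1
Op 2: add_edge(B, C). Edges now: 2
Op 3: add_edge(A, D). Edges now: 3
Op 4: add_edge(H, D). Edges now: 4
Op 5: add_edge(G, C). Edges now: 5
Op 6: add_edge(B, D). Edges now: 6
Op 7: add_edge(G, E) (duplicate, no change). Edges now: 6
Op 8: add_edge(G, B). Edges now: 7
Op 9: add_edge(F, D). Edges now: 8
Compute levels (Kahn BFS):
  sources (in-degree 0): A, F, G, H
  process A: level=0
    A->D: in-degree(D)=3, level(D)>=1
  process F: level=0
    F->D: in-degree(D)=2, level(D)>=1
  process G: level=0
    G->B: in-degree(B)=0, level(B)=1, enqueue
    G->C: in-degree(C)=1, level(C)>=1
    G->E: in-degree(E)=0, level(E)=1, enqueue
  process H: level=0
    H->D: in-degree(D)=1, level(D)>=1
  process B: level=1
    B->C: in-degree(C)=0, level(C)=2, enqueue
    B->D: in-degree(D)=0, level(D)=2, enqueue
  process E: level=1
  process C: level=2
  process D: level=2
All levels: A:0, B:1, C:2, D:2, E:1, F:0, G:0, H:0
max level = 2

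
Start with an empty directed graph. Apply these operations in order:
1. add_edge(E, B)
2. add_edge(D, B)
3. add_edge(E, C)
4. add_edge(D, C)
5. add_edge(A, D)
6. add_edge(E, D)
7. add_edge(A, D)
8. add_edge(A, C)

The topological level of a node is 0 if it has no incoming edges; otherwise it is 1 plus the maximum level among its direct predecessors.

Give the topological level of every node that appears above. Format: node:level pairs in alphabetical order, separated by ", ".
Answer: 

Op 1: add_edge(E, B). Edges now: 1
Op 2: add_edge(D, B). Edges now: 2
Op 3: add_edge(E, C). Edges now: 3
Op 4: add_edge(D, C). Edges now: 4
Op 5: add_edge(A, D). Edges now: 5
Op 6: add_edge(E, D). Edges now: 6
Op 7: add_edge(A, D) (duplicate, no change). Edges now: 6
Op 8: add_edge(A, C). Edges now: 7
Compute levels (Kahn BFS):
  sources (in-degree 0): A, E
  process A: level=0
    A->C: in-degree(C)=2, level(C)>=1
    A->D: in-degree(D)=1, level(D)>=1
  process E: level=0
    E->B: in-degree(B)=1, level(B)>=1
    E->C: in-degree(C)=1, level(C)>=1
    E->D: in-degree(D)=0, level(D)=1, enqueue
  process D: level=1
    D->B: in-degree(B)=0, level(B)=2, enqueue
    D->C: in-degree(C)=0, level(C)=2, enqueue
  process B: level=2
  process C: level=2
All levels: A:0, B:2, C:2, D:1, E:0

Answer: A:0, B:2, C:2, D:1, E:0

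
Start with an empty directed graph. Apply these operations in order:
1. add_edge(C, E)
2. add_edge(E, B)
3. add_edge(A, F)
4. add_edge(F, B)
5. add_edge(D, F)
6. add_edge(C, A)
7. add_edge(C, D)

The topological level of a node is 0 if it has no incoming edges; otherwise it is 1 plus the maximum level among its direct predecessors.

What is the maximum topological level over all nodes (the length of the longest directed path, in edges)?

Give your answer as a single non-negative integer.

Answer: 3

Derivation:
Op 1: add_edge(C, E). Edges now: 1
Op 2: add_edge(E, B). Edges now: 2
Op 3: add_edge(A, F). Edges now: 3
Op 4: add_edge(F, B). Edges now: 4
Op 5: add_edge(D, F). Edges now: 5
Op 6: add_edge(C, A). Edges now: 6
Op 7: add_edge(C, D). Edges now: 7
Compute levels (Kahn BFS):
  sources (in-degree 0): C
  process C: level=0
    C->A: in-degree(A)=0, level(A)=1, enqueue
    C->D: in-degree(D)=0, level(D)=1, enqueue
    C->E: in-degree(E)=0, level(E)=1, enqueue
  process A: level=1
    A->F: in-degree(F)=1, level(F)>=2
  process D: level=1
    D->F: in-degree(F)=0, level(F)=2, enqueue
  process E: level=1
    E->B: in-degree(B)=1, level(B)>=2
  process F: level=2
    F->B: in-degree(B)=0, level(B)=3, enqueue
  process B: level=3
All levels: A:1, B:3, C:0, D:1, E:1, F:2
max level = 3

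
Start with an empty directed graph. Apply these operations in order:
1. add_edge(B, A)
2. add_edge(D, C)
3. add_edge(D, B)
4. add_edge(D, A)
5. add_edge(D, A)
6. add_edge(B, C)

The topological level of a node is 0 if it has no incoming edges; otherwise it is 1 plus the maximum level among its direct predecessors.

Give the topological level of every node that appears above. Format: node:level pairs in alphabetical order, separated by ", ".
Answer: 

Op 1: add_edge(B, A). Edges now: 1
Op 2: add_edge(D, C). Edges now: 2
Op 3: add_edge(D, B). Edges now: 3
Op 4: add_edge(D, A). Edges now: 4
Op 5: add_edge(D, A) (duplicate, no change). Edges now: 4
Op 6: add_edge(B, C). Edges now: 5
Compute levels (Kahn BFS):
  sources (in-degree 0): D
  process D: level=0
    D->A: in-degree(A)=1, level(A)>=1
    D->B: in-degree(B)=0, level(B)=1, enqueue
    D->C: in-degree(C)=1, level(C)>=1
  process B: level=1
    B->A: in-degree(A)=0, level(A)=2, enqueue
    B->C: in-degree(C)=0, level(C)=2, enqueue
  process A: level=2
  process C: level=2
All levels: A:2, B:1, C:2, D:0

Answer: A:2, B:1, C:2, D:0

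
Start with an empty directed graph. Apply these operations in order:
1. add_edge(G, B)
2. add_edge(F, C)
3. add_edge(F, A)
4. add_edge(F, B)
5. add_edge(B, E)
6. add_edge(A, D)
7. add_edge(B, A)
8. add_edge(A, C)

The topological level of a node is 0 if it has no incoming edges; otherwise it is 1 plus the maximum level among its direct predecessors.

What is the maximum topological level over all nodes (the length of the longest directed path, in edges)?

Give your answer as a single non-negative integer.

Op 1: add_edge(G, B). Edges now: 1
Op 2: add_edge(F, C). Edges now: 2
Op 3: add_edge(F, A). Edges now: 3
Op 4: add_edge(F, B). Edges now: 4
Op 5: add_edge(B, E). Edges now: 5
Op 6: add_edge(A, D). Edges now: 6
Op 7: add_edge(B, A). Edges now: 7
Op 8: add_edge(A, C). Edges now: 8
Compute levels (Kahn BFS):
  sources (in-degree 0): F, G
  process F: level=0
    F->A: in-degree(A)=1, level(A)>=1
    F->B: in-degree(B)=1, level(B)>=1
    F->C: in-degree(C)=1, level(C)>=1
  process G: level=0
    G->B: in-degree(B)=0, level(B)=1, enqueue
  process B: level=1
    B->A: in-degree(A)=0, level(A)=2, enqueue
    B->E: in-degree(E)=0, level(E)=2, enqueue
  process A: level=2
    A->C: in-degree(C)=0, level(C)=3, enqueue
    A->D: in-degree(D)=0, level(D)=3, enqueue
  process E: level=2
  process C: level=3
  process D: level=3
All levels: A:2, B:1, C:3, D:3, E:2, F:0, G:0
max level = 3

Answer: 3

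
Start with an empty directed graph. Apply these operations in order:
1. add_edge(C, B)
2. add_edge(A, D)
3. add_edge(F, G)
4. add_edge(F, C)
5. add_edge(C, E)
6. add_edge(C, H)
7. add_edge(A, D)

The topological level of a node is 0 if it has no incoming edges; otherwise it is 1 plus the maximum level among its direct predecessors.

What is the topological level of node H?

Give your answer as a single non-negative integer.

Op 1: add_edge(C, B). Edges now: 1
Op 2: add_edge(A, D). Edges now: 2
Op 3: add_edge(F, G). Edges now: 3
Op 4: add_edge(F, C). Edges now: 4
Op 5: add_edge(C, E). Edges now: 5
Op 6: add_edge(C, H). Edges now: 6
Op 7: add_edge(A, D) (duplicate, no change). Edges now: 6
Compute levels (Kahn BFS):
  sources (in-degree 0): A, F
  process A: level=0
    A->D: in-degree(D)=0, level(D)=1, enqueue
  process F: level=0
    F->C: in-degree(C)=0, level(C)=1, enqueue
    F->G: in-degree(G)=0, level(G)=1, enqueue
  process D: level=1
  process C: level=1
    C->B: in-degree(B)=0, level(B)=2, enqueue
    C->E: in-degree(E)=0, level(E)=2, enqueue
    C->H: in-degree(H)=0, level(H)=2, enqueue
  process G: level=1
  process B: level=2
  process E: level=2
  process H: level=2
All levels: A:0, B:2, C:1, D:1, E:2, F:0, G:1, H:2
level(H) = 2

Answer: 2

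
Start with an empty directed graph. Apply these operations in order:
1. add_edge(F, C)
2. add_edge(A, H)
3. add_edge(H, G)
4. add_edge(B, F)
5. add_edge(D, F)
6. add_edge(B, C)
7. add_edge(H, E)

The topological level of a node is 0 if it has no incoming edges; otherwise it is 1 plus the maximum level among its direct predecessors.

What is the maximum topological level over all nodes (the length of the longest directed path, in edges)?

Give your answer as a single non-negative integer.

Answer: 2

Derivation:
Op 1: add_edge(F, C). Edges now: 1
Op 2: add_edge(A, H). Edges now: 2
Op 3: add_edge(H, G). Edges now: 3
Op 4: add_edge(B, F). Edges now: 4
Op 5: add_edge(D, F). Edges now: 5
Op 6: add_edge(B, C). Edges now: 6
Op 7: add_edge(H, E). Edges now: 7
Compute levels (Kahn BFS):
  sources (in-degree 0): A, B, D
  process A: level=0
    A->H: in-degree(H)=0, level(H)=1, enqueue
  process B: level=0
    B->C: in-degree(C)=1, level(C)>=1
    B->F: in-degree(F)=1, level(F)>=1
  process D: level=0
    D->F: in-degree(F)=0, level(F)=1, enqueue
  process H: level=1
    H->E: in-degree(E)=0, level(E)=2, enqueue
    H->G: in-degree(G)=0, level(G)=2, enqueue
  process F: level=1
    F->C: in-degree(C)=0, level(C)=2, enqueue
  process E: level=2
  process G: level=2
  process C: level=2
All levels: A:0, B:0, C:2, D:0, E:2, F:1, G:2, H:1
max level = 2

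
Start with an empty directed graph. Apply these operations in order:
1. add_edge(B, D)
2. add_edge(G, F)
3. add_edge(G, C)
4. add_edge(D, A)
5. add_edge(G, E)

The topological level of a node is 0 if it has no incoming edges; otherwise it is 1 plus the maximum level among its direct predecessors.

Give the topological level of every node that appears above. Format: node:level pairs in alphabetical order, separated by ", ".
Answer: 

Answer: A:2, B:0, C:1, D:1, E:1, F:1, G:0

Derivation:
Op 1: add_edge(B, D). Edges now: 1
Op 2: add_edge(G, F). Edges now: 2
Op 3: add_edge(G, C). Edges now: 3
Op 4: add_edge(D, A). Edges now: 4
Op 5: add_edge(G, E). Edges now: 5
Compute levels (Kahn BFS):
  sources (in-degree 0): B, G
  process B: level=0
    B->D: in-degree(D)=0, level(D)=1, enqueue
  process G: level=0
    G->C: in-degree(C)=0, level(C)=1, enqueue
    G->E: in-degree(E)=0, level(E)=1, enqueue
    G->F: in-degree(F)=0, level(F)=1, enqueue
  process D: level=1
    D->A: in-degree(A)=0, level(A)=2, enqueue
  process C: level=1
  process E: level=1
  process F: level=1
  process A: level=2
All levels: A:2, B:0, C:1, D:1, E:1, F:1, G:0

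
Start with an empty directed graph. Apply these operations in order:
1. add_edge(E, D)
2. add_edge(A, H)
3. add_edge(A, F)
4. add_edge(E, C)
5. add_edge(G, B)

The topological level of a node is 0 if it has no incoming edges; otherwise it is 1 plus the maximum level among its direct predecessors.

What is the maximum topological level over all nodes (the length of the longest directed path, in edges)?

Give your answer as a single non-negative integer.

Answer: 1

Derivation:
Op 1: add_edge(E, D). Edges now: 1
Op 2: add_edge(A, H). Edges now: 2
Op 3: add_edge(A, F). Edges now: 3
Op 4: add_edge(E, C). Edges now: 4
Op 5: add_edge(G, B). Edges now: 5
Compute levels (Kahn BFS):
  sources (in-degree 0): A, E, G
  process A: level=0
    A->F: in-degree(F)=0, level(F)=1, enqueue
    A->H: in-degree(H)=0, level(H)=1, enqueue
  process E: level=0
    E->C: in-degree(C)=0, level(C)=1, enqueue
    E->D: in-degree(D)=0, level(D)=1, enqueue
  process G: level=0
    G->B: in-degree(B)=0, level(B)=1, enqueue
  process F: level=1
  process H: level=1
  process C: level=1
  process D: level=1
  process B: level=1
All levels: A:0, B:1, C:1, D:1, E:0, F:1, G:0, H:1
max level = 1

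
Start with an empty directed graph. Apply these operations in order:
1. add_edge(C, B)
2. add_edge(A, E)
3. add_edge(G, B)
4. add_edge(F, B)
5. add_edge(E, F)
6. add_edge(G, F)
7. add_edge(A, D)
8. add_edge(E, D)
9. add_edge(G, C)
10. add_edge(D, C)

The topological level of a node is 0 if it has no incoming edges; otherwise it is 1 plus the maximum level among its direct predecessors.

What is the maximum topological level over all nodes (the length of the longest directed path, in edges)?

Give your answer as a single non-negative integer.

Op 1: add_edge(C, B). Edges now: 1
Op 2: add_edge(A, E). Edges now: 2
Op 3: add_edge(G, B). Edges now: 3
Op 4: add_edge(F, B). Edges now: 4
Op 5: add_edge(E, F). Edges now: 5
Op 6: add_edge(G, F). Edges now: 6
Op 7: add_edge(A, D). Edges now: 7
Op 8: add_edge(E, D). Edges now: 8
Op 9: add_edge(G, C). Edges now: 9
Op 10: add_edge(D, C). Edges now: 10
Compute levels (Kahn BFS):
  sources (in-degree 0): A, G
  process A: level=0
    A->D: in-degree(D)=1, level(D)>=1
    A->E: in-degree(E)=0, level(E)=1, enqueue
  process G: level=0
    G->B: in-degree(B)=2, level(B)>=1
    G->C: in-degree(C)=1, level(C)>=1
    G->F: in-degree(F)=1, level(F)>=1
  process E: level=1
    E->D: in-degree(D)=0, level(D)=2, enqueue
    E->F: in-degree(F)=0, level(F)=2, enqueue
  process D: level=2
    D->C: in-degree(C)=0, level(C)=3, enqueue
  process F: level=2
    F->B: in-degree(B)=1, level(B)>=3
  process C: level=3
    C->B: in-degree(B)=0, level(B)=4, enqueue
  process B: level=4
All levels: A:0, B:4, C:3, D:2, E:1, F:2, G:0
max level = 4

Answer: 4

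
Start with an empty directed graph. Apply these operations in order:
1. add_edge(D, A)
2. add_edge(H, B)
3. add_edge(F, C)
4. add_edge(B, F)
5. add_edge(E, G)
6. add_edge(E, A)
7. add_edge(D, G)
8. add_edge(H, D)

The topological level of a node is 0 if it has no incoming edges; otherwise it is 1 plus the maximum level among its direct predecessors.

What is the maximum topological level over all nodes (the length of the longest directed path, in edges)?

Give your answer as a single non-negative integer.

Op 1: add_edge(D, A). Edges now: 1
Op 2: add_edge(H, B). Edges now: 2
Op 3: add_edge(F, C). Edges now: 3
Op 4: add_edge(B, F). Edges now: 4
Op 5: add_edge(E, G). Edges now: 5
Op 6: add_edge(E, A). Edges now: 6
Op 7: add_edge(D, G). Edges now: 7
Op 8: add_edge(H, D). Edges now: 8
Compute levels (Kahn BFS):
  sources (in-degree 0): E, H
  process E: level=0
    E->A: in-degree(A)=1, level(A)>=1
    E->G: in-degree(G)=1, level(G)>=1
  process H: level=0
    H->B: in-degree(B)=0, level(B)=1, enqueue
    H->D: in-degree(D)=0, level(D)=1, enqueue
  process B: level=1
    B->F: in-degree(F)=0, level(F)=2, enqueue
  process D: level=1
    D->A: in-degree(A)=0, level(A)=2, enqueue
    D->G: in-degree(G)=0, level(G)=2, enqueue
  process F: level=2
    F->C: in-degree(C)=0, level(C)=3, enqueue
  process A: level=2
  process G: level=2
  process C: level=3
All levels: A:2, B:1, C:3, D:1, E:0, F:2, G:2, H:0
max level = 3

Answer: 3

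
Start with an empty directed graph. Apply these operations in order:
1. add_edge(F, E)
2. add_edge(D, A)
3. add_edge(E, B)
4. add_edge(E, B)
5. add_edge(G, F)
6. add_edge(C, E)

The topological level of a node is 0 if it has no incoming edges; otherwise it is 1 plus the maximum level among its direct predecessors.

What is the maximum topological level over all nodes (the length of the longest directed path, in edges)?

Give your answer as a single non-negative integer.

Answer: 3

Derivation:
Op 1: add_edge(F, E). Edges now: 1
Op 2: add_edge(D, A). Edges now: 2
Op 3: add_edge(E, B). Edges now: 3
Op 4: add_edge(E, B) (duplicate, no change). Edges now: 3
Op 5: add_edge(G, F). Edges now: 4
Op 6: add_edge(C, E). Edges now: 5
Compute levels (Kahn BFS):
  sources (in-degree 0): C, D, G
  process C: level=0
    C->E: in-degree(E)=1, level(E)>=1
  process D: level=0
    D->A: in-degree(A)=0, level(A)=1, enqueue
  process G: level=0
    G->F: in-degree(F)=0, level(F)=1, enqueue
  process A: level=1
  process F: level=1
    F->E: in-degree(E)=0, level(E)=2, enqueue
  process E: level=2
    E->B: in-degree(B)=0, level(B)=3, enqueue
  process B: level=3
All levels: A:1, B:3, C:0, D:0, E:2, F:1, G:0
max level = 3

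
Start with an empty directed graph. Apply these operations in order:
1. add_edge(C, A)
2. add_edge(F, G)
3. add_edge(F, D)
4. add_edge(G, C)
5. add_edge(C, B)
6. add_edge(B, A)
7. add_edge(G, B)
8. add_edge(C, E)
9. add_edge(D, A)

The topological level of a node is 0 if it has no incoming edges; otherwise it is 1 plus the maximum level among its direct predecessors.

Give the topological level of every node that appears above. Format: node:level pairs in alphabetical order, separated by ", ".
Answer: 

Op 1: add_edge(C, A). Edges now: 1
Op 2: add_edge(F, G). Edges now: 2
Op 3: add_edge(F, D). Edges now: 3
Op 4: add_edge(G, C). Edges now: 4
Op 5: add_edge(C, B). Edges now: 5
Op 6: add_edge(B, A). Edges now: 6
Op 7: add_edge(G, B). Edges now: 7
Op 8: add_edge(C, E). Edges now: 8
Op 9: add_edge(D, A). Edges now: 9
Compute levels (Kahn BFS):
  sources (in-degree 0): F
  process F: level=0
    F->D: in-degree(D)=0, level(D)=1, enqueue
    F->G: in-degree(G)=0, level(G)=1, enqueue
  process D: level=1
    D->A: in-degree(A)=2, level(A)>=2
  process G: level=1
    G->B: in-degree(B)=1, level(B)>=2
    G->C: in-degree(C)=0, level(C)=2, enqueue
  process C: level=2
    C->A: in-degree(A)=1, level(A)>=3
    C->B: in-degree(B)=0, level(B)=3, enqueue
    C->E: in-degree(E)=0, level(E)=3, enqueue
  process B: level=3
    B->A: in-degree(A)=0, level(A)=4, enqueue
  process E: level=3
  process A: level=4
All levels: A:4, B:3, C:2, D:1, E:3, F:0, G:1

Answer: A:4, B:3, C:2, D:1, E:3, F:0, G:1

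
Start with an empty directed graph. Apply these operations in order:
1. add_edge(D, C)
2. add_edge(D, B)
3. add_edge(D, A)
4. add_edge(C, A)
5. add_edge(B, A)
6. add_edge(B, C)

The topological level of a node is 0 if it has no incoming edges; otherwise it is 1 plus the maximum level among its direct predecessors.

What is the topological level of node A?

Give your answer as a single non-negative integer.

Answer: 3

Derivation:
Op 1: add_edge(D, C). Edges now: 1
Op 2: add_edge(D, B). Edges now: 2
Op 3: add_edge(D, A). Edges now: 3
Op 4: add_edge(C, A). Edges now: 4
Op 5: add_edge(B, A). Edges now: 5
Op 6: add_edge(B, C). Edges now: 6
Compute levels (Kahn BFS):
  sources (in-degree 0): D
  process D: level=0
    D->A: in-degree(A)=2, level(A)>=1
    D->B: in-degree(B)=0, level(B)=1, enqueue
    D->C: in-degree(C)=1, level(C)>=1
  process B: level=1
    B->A: in-degree(A)=1, level(A)>=2
    B->C: in-degree(C)=0, level(C)=2, enqueue
  process C: level=2
    C->A: in-degree(A)=0, level(A)=3, enqueue
  process A: level=3
All levels: A:3, B:1, C:2, D:0
level(A) = 3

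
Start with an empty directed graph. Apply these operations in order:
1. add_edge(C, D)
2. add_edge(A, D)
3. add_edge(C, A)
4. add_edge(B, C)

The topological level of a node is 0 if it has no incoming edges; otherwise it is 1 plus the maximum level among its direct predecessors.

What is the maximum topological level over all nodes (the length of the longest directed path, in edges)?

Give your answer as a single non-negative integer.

Answer: 3

Derivation:
Op 1: add_edge(C, D). Edges now: 1
Op 2: add_edge(A, D). Edges now: 2
Op 3: add_edge(C, A). Edges now: 3
Op 4: add_edge(B, C). Edges now: 4
Compute levels (Kahn BFS):
  sources (in-degree 0): B
  process B: level=0
    B->C: in-degree(C)=0, level(C)=1, enqueue
  process C: level=1
    C->A: in-degree(A)=0, level(A)=2, enqueue
    C->D: in-degree(D)=1, level(D)>=2
  process A: level=2
    A->D: in-degree(D)=0, level(D)=3, enqueue
  process D: level=3
All levels: A:2, B:0, C:1, D:3
max level = 3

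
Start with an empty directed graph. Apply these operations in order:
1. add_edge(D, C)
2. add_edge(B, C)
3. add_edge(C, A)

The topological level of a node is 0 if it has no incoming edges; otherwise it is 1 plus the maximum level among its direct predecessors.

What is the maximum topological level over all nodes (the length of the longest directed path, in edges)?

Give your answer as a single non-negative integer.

Answer: 2

Derivation:
Op 1: add_edge(D, C). Edges now: 1
Op 2: add_edge(B, C). Edges now: 2
Op 3: add_edge(C, A). Edges now: 3
Compute levels (Kahn BFS):
  sources (in-degree 0): B, D
  process B: level=0
    B->C: in-degree(C)=1, level(C)>=1
  process D: level=0
    D->C: in-degree(C)=0, level(C)=1, enqueue
  process C: level=1
    C->A: in-degree(A)=0, level(A)=2, enqueue
  process A: level=2
All levels: A:2, B:0, C:1, D:0
max level = 2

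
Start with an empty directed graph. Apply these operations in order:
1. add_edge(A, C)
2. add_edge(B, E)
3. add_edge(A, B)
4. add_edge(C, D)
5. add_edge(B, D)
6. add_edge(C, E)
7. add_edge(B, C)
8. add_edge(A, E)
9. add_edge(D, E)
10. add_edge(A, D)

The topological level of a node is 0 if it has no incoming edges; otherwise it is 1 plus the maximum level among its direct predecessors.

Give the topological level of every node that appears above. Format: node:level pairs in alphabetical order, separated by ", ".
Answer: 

Op 1: add_edge(A, C). Edges now: 1
Op 2: add_edge(B, E). Edges now: 2
Op 3: add_edge(A, B). Edges now: 3
Op 4: add_edge(C, D). Edges now: 4
Op 5: add_edge(B, D). Edges now: 5
Op 6: add_edge(C, E). Edges now: 6
Op 7: add_edge(B, C). Edges now: 7
Op 8: add_edge(A, E). Edges now: 8
Op 9: add_edge(D, E). Edges now: 9
Op 10: add_edge(A, D). Edges now: 10
Compute levels (Kahn BFS):
  sources (in-degree 0): A
  process A: level=0
    A->B: in-degree(B)=0, level(B)=1, enqueue
    A->C: in-degree(C)=1, level(C)>=1
    A->D: in-degree(D)=2, level(D)>=1
    A->E: in-degree(E)=3, level(E)>=1
  process B: level=1
    B->C: in-degree(C)=0, level(C)=2, enqueue
    B->D: in-degree(D)=1, level(D)>=2
    B->E: in-degree(E)=2, level(E)>=2
  process C: level=2
    C->D: in-degree(D)=0, level(D)=3, enqueue
    C->E: in-degree(E)=1, level(E)>=3
  process D: level=3
    D->E: in-degree(E)=0, level(E)=4, enqueue
  process E: level=4
All levels: A:0, B:1, C:2, D:3, E:4

Answer: A:0, B:1, C:2, D:3, E:4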